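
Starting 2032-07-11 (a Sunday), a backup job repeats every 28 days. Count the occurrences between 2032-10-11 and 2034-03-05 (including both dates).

18

Occurrences land 28·i days after 2032-07-11 for i = 0, 1, 2, …
2032-10-11 is 92 days after the start; 92 ÷ 28 = 3 remainder 8; since the remainder is 8, round up to i = 4. First occurrence in the window: #5 on 2032-10-31 (4×28 = 112 days in).
2034-03-05 is 602 days after the start; 602 ÷ 28 = 21 remainder 14. Last occurrence in the window: #22 on 2034-02-19.
Occurrences #5 through #22: 18 in total.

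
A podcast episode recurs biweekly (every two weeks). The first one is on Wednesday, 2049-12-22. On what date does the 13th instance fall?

The 13th occurrence is 12 intervals after the first: 12 × 14 = 168 days after 2049-12-22.
December has 31 days — 9 days to the end of December leaves 159.
January has 31 days (128 left).
February has 28 days (100 left).
March has 31 days (69 left).
April has 30 days (39 left).
May has 31 days (8 left).
8 days into June → 2050-06-08.

2050-06-08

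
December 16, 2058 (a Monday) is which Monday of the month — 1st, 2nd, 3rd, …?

3rd

Day 16 falls in week ⌈16/7⌉ of the month.
Days 1–7 hold the 1st Monday, 8–14 the 2nd, 15–21 the 3rd, 22–28 the 4th, 29–31 the 5th.
16 is in the range for the 3rd.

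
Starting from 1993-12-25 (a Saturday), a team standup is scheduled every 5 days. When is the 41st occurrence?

The 41st occurrence is 40 intervals after the first: 40 × 5 = 200 days after 1993-12-25.
December has 31 days — 6 days to the end of December leaves 194.
January has 31 days (163 left).
February has 28 days (135 left).
March has 31 days (104 left).
April has 30 days (74 left).
May has 31 days (43 left).
June has 30 days (13 left).
13 days into July → 1994-07-13.

1994-07-13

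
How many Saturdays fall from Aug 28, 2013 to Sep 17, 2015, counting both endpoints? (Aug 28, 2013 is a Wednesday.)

107

Aug 28, 2013 is a Wednesday; the first Saturday on or after it is Aug 31, 2013 (3 days later).
From Aug 31, 2013 to Sep 17, 2015: 122 + 365 + 260 = 747 days (rest of 2013, 2014, to Sep 17, 2015 in 2015).
747 ÷ 7 = 106 full weeks with remainder 5, so 106 more Saturdays after the first → 107.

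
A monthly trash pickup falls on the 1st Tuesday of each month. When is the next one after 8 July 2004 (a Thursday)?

July 2004 starts on a Thursday, so its 1st Tuesday is 6 July 2004 (5 days in).
That is not after 8 July 2004, so look at August 2004.
August 2004 starts on a Sunday, so its 1st Tuesday is 3 August 2004 (2 days in).

3 August 2004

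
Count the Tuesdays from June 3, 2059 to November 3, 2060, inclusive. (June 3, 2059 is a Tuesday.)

75

June 3, 2059 is a Tuesday; the first Tuesday on or after it is June 3, 2059.
From June 3, 2059 to November 3, 2060: 211 + 308 = 519 days (rest of 2059, to November 3, 2060 in 2060).
519 ÷ 7 = 74 full weeks with remainder 1, so 74 more Tuesdays after the first → 75.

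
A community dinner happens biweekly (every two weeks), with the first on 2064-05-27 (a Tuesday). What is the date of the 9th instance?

2064-09-16

The 9th occurrence is 8 intervals after the first: 8 × 14 = 112 days after 2064-05-27.
May has 31 days — 4 days to the end of May leaves 108.
June has 30 days (78 left).
July has 31 days (47 left).
August has 31 days (16 left).
16 days into September → 2064-09-16.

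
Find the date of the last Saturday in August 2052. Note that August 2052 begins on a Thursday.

August 2052 begins on a Thursday, so the first Saturday is August 3 (2 days later).
August 2052 has 31 days. Adding weeks: 3, 10, 17, 24, 31 — the last one ≤ 31 is the 31st.

August 31, 2052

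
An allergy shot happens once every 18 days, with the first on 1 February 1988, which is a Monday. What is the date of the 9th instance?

The 9th occurrence is 8 intervals after the first: 8 × 18 = 144 days after 1 February 1988.
February has 29 days — 28 days to the end of February leaves 116.
March has 31 days (85 left).
April has 30 days (55 left).
May has 31 days (24 left).
24 days into June → 24 June 1988.

24 June 1988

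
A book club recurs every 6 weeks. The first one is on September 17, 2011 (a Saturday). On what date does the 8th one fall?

July 7, 2012

The 8th occurrence is 7 intervals after the first: 7 × 42 = 294 days after September 17, 2011.
September has 30 days — 13 days to the end of September leaves 281.
October has 31 days (250 left).
November has 30 days (220 left).
December has 31 days (189 left).
January has 31 days (158 left).
February has 29 days (129 left).
March has 31 days (98 left).
April has 30 days (68 left).
May has 31 days (37 left).
June has 30 days (7 left).
7 days into July → July 7, 2012.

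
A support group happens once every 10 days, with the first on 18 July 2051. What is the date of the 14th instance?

25 November 2051

The 14th occurrence is 13 intervals after the first: 13 × 10 = 130 days after 18 July 2051.
July has 31 days — 13 days to the end of July leaves 117.
August has 31 days (86 left).
September has 30 days (56 left).
October has 31 days (25 left).
25 days into November → 25 November 2051.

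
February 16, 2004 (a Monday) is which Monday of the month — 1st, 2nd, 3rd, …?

3rd

Day 16 falls in week ⌈16/7⌉ of the month.
Days 1–7 hold the 1st Monday, 8–14 the 2nd, 15–21 the 3rd, 22–28 the 4th, 29–31 the 5th.
16 is in the range for the 3rd.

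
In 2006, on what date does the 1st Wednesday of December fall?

December 2006 begins on a Friday, so the first Wednesday is December 6 (5 days later).

December 6, 2006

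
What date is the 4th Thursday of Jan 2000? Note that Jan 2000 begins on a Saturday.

Jan 2000 begins on a Saturday, so the first Thursday is Jan 6 (5 days later).
The 4th Thursday is 3 weeks later: 6 + 21 = 27.

Jan 27, 2000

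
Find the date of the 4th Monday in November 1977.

28 November 1977

The first Monday of November 1977 is November 7.
The 4th Monday is 3 weeks later: 7 + 21 = 28.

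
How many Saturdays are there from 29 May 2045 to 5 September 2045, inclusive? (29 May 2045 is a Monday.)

14

29 May 2045 is a Monday; the first Saturday on or after it is 3 June 2045 (5 days later).
From 3 June 2045 to 5 September 2045: 27 + 31 + 31 + 5 = 94 days (rest of June, July, August, September).
94 ÷ 7 = 13 full weeks with remainder 3, so 13 more Saturdays after the first → 14.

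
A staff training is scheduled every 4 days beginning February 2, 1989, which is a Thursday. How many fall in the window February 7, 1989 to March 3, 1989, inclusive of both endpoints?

6

Occurrences land 4·i days after February 2, 1989 for i = 0, 1, 2, …
February 7, 1989 is 5 days after the start; 5 ÷ 4 = 1 remainder 1; since the remainder is 1, round up to i = 2. First occurrence in the window: #3 on February 10, 1989 (2×4 = 8 days in).
March 3, 1989 is 29 days after the start; 29 ÷ 4 = 7 remainder 1. Last occurrence in the window: #8 on March 2, 1989.
Occurrences #3 through #8: 6 in total.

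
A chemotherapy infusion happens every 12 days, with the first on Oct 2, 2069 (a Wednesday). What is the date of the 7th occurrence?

Dec 13, 2069

The 7th occurrence is 6 intervals after the first: 6 × 12 = 72 days after Oct 2, 2069.
Oct has 31 days — 29 days to the end of Oct leaves 43.
Nov has 30 days (13 left).
13 days into Dec → Dec 13, 2069.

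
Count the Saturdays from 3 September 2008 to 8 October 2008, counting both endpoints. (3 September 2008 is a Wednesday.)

3 September 2008 is a Wednesday; the first Saturday on or after it is 6 September 2008 (3 days later).
From 6 September 2008 to 8 October 2008: 24 + 8 = 32 days (rest of September, October).
32 ÷ 7 = 4 full weeks with remainder 4, so 4 more Saturdays after the first → 5.

5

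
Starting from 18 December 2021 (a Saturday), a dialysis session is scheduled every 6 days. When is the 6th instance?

17 January 2022

The 6th occurrence is 5 intervals after the first: 5 × 6 = 30 days after 18 December 2021.
December has 31 days — 13 days to the end of December leaves 17.
17 days into January → 17 January 2022.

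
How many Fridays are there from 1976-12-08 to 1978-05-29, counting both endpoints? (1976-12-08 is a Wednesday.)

1976-12-08 is a Wednesday; the first Friday on or after it is 1976-12-10 (2 days later).
From 1976-12-10 to 1978-05-29: 21 + 365 + 149 = 535 days (rest of 1976, 1977, to 1978-05-29 in 1978).
535 ÷ 7 = 76 full weeks with remainder 3, so 76 more Fridays after the first → 77.

77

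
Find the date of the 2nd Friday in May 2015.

8 May 2015

May 2015 begins on a Friday, so the first Friday is May 1.
The 2nd Friday is 1 weeks later: 1 + 7 = 8.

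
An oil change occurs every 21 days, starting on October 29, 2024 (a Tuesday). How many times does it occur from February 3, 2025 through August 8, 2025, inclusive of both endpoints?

Occurrences land 21·i days after October 29, 2024 for i = 0, 1, 2, …
February 3, 2025 is 97 days after the start; 97 ÷ 21 = 4 remainder 13; since the remainder is 13, round up to i = 5. First occurrence in the window: #6 on February 11, 2025 (5×21 = 105 days in).
August 8, 2025 is 283 days after the start; 283 ÷ 21 = 13 remainder 10. Last occurrence in the window: #14 on July 29, 2025.
Occurrences #6 through #14: 9 in total.

9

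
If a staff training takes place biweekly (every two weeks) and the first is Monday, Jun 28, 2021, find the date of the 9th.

The 9th occurrence is 8 intervals after the first: 8 × 14 = 112 days after Jun 28, 2021.
Jun has 30 days — 2 days to the end of Jun leaves 110.
Jul has 31 days (79 left).
Aug has 31 days (48 left).
Sep has 30 days (18 left).
18 days into Oct → Oct 18, 2021.

Oct 18, 2021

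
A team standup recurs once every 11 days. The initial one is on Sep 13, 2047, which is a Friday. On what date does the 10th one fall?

Dec 21, 2047

The 10th occurrence is 9 intervals after the first: 9 × 11 = 99 days after Sep 13, 2047.
Sep has 30 days — 17 days to the end of Sep leaves 82.
Oct has 31 days (51 left).
Nov has 30 days (21 left).
21 days into Dec → Dec 21, 2047.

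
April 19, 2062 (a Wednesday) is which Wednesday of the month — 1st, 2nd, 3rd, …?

Day 19 falls in week ⌈19/7⌉ of the month.
Days 1–7 hold the 1st Wednesday, 8–14 the 2nd, 15–21 the 3rd, 22–28 the 4th, 29–31 the 5th.
19 is in the range for the 3rd.

3rd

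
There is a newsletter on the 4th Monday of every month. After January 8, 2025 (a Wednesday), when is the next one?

January 2025 starts on a Wednesday; its first Monday is the 6th, so the 4th Monday is the 27th — January 27, 2025.
January 27, 2025 is after January 8, 2025, so that is the next one.

January 27, 2025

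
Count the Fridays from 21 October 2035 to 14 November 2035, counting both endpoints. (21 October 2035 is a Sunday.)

3

21 October 2035 is a Sunday; the first Friday on or after it is 26 October 2035 (5 days later).
From 26 October 2035 to 14 November 2035: 5 + 14 = 19 days (rest of October, November).
19 ÷ 7 = 2 full weeks with remainder 5, so 2 more Fridays after the first → 3.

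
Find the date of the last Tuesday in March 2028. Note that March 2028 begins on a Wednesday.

March 28, 2028

March 2028 begins on a Wednesday, so the first Tuesday is March 7 (6 days later).
March 2028 has 31 days. Adding weeks: 7, 14, 21, 28 — the last one ≤ 31 is the 28th.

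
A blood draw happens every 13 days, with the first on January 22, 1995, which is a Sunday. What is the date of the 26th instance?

December 13, 1995

The 26th occurrence is 25 intervals after the first: 25 × 13 = 325 days after January 22, 1995.
January has 31 days — 9 days to the end of January leaves 316.
February has 28 days (288 left).
March has 31 days (257 left).
April has 30 days (227 left).
May has 31 days (196 left).
June has 30 days (166 left).
July has 31 days (135 left).
August has 31 days (104 left).
September has 30 days (74 left).
October has 31 days (43 left).
November has 30 days (13 left).
13 days into December → December 13, 1995.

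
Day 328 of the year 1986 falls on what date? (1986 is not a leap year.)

Nov 24, 1986

Jan has 31 days (328 − 31 = 297 remain).
Feb has 28 days (297 − 28 = 269 remain).
Mar has 31 days (269 − 31 = 238 remain).
Apr has 30 days (238 − 30 = 208 remain).
May has 31 days (208 − 31 = 177 remain).
Jun has 30 days (177 − 30 = 147 remain).
Jul has 31 days (147 − 31 = 116 remain).
Aug has 31 days (116 − 31 = 85 remain).
Sep has 30 days (85 − 30 = 55 remain).
Oct has 31 days (55 − 31 = 24 remain).
24 into Nov → Nov 24.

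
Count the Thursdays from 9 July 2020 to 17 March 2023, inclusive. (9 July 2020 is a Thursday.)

141

9 July 2020 is a Thursday; the first Thursday on or after it is 9 July 2020.
From 9 July 2020 to 17 March 2023: 175 + 365 + 365 + 76 = 981 days (rest of 2020, 2021, 2022, to 17 March 2023 in 2023).
981 ÷ 7 = 140 full weeks with remainder 1, so 140 more Thursdays after the first → 141.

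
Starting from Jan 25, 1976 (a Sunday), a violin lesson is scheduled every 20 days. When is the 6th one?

The 6th occurrence is 5 intervals after the first: 5 × 20 = 100 days after Jan 25, 1976.
Jan has 31 days — 6 days to the end of Jan leaves 94.
Feb has 29 days (65 left).
Mar has 31 days (34 left).
Apr has 30 days (4 left).
4 days into May → May 4, 1976.

May 4, 1976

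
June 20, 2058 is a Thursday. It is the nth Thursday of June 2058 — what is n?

3rd

Day 20 falls in week ⌈20/7⌉ of the month.
Days 1–7 hold the 1st Thursday, 8–14 the 2nd, 15–21 the 3rd, 22–28 the 4th, 29–31 the 5th.
20 is in the range for the 3rd.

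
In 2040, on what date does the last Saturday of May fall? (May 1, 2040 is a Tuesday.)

2040-05-26

May 2040 begins on a Tuesday, so the first Saturday is May 5 (4 days later).
May 2040 has 31 days. Adding weeks: 5, 12, 19, 26 — the last one ≤ 31 is the 26th.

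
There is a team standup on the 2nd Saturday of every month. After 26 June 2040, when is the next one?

June 2040 starts on a Friday; its first Saturday is the 2nd, so the 2nd Saturday is the 9th — 9 June 2040.
That is not after 26 June 2040, so look at July 2040.
July 2040 starts on a Sunday; its first Saturday is the 7th, so the 2nd Saturday is the 14th — 14 July 2040.

14 July 2040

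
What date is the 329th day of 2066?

2066-11-25

January has 31 days (329 − 31 = 298 remain).
February has 28 days (298 − 28 = 270 remain).
March has 31 days (270 − 31 = 239 remain).
April has 30 days (239 − 30 = 209 remain).
May has 31 days (209 − 31 = 178 remain).
June has 30 days (178 − 30 = 148 remain).
July has 31 days (148 − 31 = 117 remain).
August has 31 days (117 − 31 = 86 remain).
September has 30 days (86 − 30 = 56 remain).
October has 31 days (56 − 31 = 25 remain).
25 into November → November 25.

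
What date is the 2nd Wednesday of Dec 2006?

Dec 2006 begins on a Friday, so the first Wednesday is Dec 6 (5 days later).
The 2nd Wednesday is 1 weeks later: 6 + 7 = 13.

Dec 13, 2006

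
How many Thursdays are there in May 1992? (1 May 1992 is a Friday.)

4

1 May 1992 is a Friday; the first Thursday on or after it is 7 May 1992 (6 days later).
From 7 May 1992 to 31 May 1992 is 31 − 7 = 24 days.
24 ÷ 7 = 3 full weeks with remainder 3, so 3 more Thursdays after the first → 4.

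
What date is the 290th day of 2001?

Oct 17, 2001

Jan has 31 days (290 − 31 = 259 remain).
Feb has 28 days (259 − 28 = 231 remain).
Mar has 31 days (231 − 31 = 200 remain).
Apr has 30 days (200 − 30 = 170 remain).
May has 31 days (170 − 31 = 139 remain).
Jun has 30 days (139 − 30 = 109 remain).
Jul has 31 days (109 − 31 = 78 remain).
Aug has 31 days (78 − 31 = 47 remain).
Sep has 30 days (47 − 30 = 17 remain).
17 into Oct → Oct 17.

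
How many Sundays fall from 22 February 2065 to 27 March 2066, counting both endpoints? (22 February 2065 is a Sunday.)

57

22 February 2065 is a Sunday; the first Sunday on or after it is 22 February 2065.
From 22 February 2065 to 27 March 2066: 312 + 86 = 398 days (rest of 2065, to 27 March 2066 in 2066).
398 ÷ 7 = 56 full weeks with remainder 6, so 56 more Sundays after the first → 57.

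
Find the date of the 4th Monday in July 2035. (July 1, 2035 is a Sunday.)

July 2035 begins on a Sunday, so the first Monday is July 2 (1 day later).
The 4th Monday is 3 weeks later: 2 + 21 = 23.

2035-07-23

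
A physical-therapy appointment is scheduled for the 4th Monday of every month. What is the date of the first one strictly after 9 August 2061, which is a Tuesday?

22 August 2061

August 2061 starts on a Monday; its first Monday is the 1st, so the 4th Monday is the 22nd — 22 August 2061.
22 August 2061 is after 9 August 2061, so that is the next one.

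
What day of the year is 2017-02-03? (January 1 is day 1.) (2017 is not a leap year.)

34

Days in months before February: 31 = 31.
Plus 3 days into February → day 34.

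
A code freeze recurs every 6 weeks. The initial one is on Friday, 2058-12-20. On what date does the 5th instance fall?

The 5th occurrence is 4 intervals after the first: 4 × 42 = 168 days after 2058-12-20.
December has 31 days — 11 days to the end of December leaves 157.
January has 31 days (126 left).
February has 28 days (98 left).
March has 31 days (67 left).
April has 30 days (37 left).
May has 31 days (6 left).
6 days into June → 2059-06-06.

2059-06-06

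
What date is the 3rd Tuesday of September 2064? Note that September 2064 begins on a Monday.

September 2064 begins on a Monday, so the first Tuesday is September 2 (1 day later).
The 3rd Tuesday is 2 weeks later: 2 + 14 = 16.

16 September 2064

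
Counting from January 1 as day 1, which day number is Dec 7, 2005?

341

Days in months before Dec: 31 + 28 + 31 + 30 + 31 + 30 + 31 + 31 + 30 + 31 + 30 = 334.
Plus 7 days into Dec → day 341.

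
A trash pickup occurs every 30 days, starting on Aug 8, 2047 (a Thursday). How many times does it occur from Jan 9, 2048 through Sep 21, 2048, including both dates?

Occurrences land 30·i days after Aug 8, 2047 for i = 0, 1, 2, …
Jan 9, 2048 is 154 days after the start; 154 ÷ 30 = 5 remainder 4; since the remainder is 4, round up to i = 6. First occurrence in the window: #7 on Feb 4, 2048 (6×30 = 180 days in).
Sep 21, 2048 is 410 days after the start; 410 ÷ 30 = 13 remainder 20. Last occurrence in the window: #14 on Sep 1, 2048.
Occurrences #7 through #14: 8 in total.

8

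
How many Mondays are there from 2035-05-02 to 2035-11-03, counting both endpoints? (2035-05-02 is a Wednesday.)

26

2035-05-02 is a Wednesday; the first Monday on or after it is 2035-05-07 (5 days later).
From 2035-05-07 to 2035-11-03: 24 + 30 + 31 + 31 + 30 + 31 + 3 = 180 days (rest of May, June, July, August, September, October, November).
180 ÷ 7 = 25 full weeks with remainder 5, so 25 more Mondays after the first → 26.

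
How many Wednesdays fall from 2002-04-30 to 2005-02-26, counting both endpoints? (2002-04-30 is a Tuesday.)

148

2002-04-30 is a Tuesday; the first Wednesday on or after it is 2002-05-01 (1 day later).
From 2002-05-01 to 2005-02-26: 244 + 365 + 366 + 57 = 1032 days (rest of 2002, 2003, 2004, to 2005-02-26 in 2005).
1032 ÷ 7 = 147 full weeks with remainder 3, so 147 more Wednesdays after the first → 148.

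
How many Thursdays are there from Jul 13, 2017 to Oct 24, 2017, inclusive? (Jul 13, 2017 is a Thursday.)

Jul 13, 2017 is a Thursday; the first Thursday on or after it is Jul 13, 2017.
From Jul 13, 2017 to Oct 24, 2017: 18 + 31 + 30 + 24 = 103 days (rest of Jul, Aug, Sep, Oct).
103 ÷ 7 = 14 full weeks with remainder 5, so 14 more Thursdays after the first → 15.

15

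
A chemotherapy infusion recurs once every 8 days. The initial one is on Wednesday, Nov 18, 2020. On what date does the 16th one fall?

The 16th occurrence is 15 intervals after the first: 15 × 8 = 120 days after Nov 18, 2020.
Nov has 30 days — 12 days to the end of Nov leaves 108.
Dec has 31 days (77 left).
Jan has 31 days (46 left).
Feb has 28 days (18 left).
18 days into Mar → Mar 18, 2021.

Mar 18, 2021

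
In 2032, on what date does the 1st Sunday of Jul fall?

The first Sunday of Jul 2032 is Jul 4.

Jul 4, 2032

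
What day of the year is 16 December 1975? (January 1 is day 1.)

Days in months before December: 31 + 28 + 31 + 30 + 31 + 30 + 31 + 31 + 30 + 31 + 30 = 334.
Plus 16 days into December → day 350.

350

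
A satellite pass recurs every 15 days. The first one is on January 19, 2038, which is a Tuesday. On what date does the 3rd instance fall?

The 3rd occurrence is 2 intervals after the first: 2 × 15 = 30 days after January 19, 2038.
January has 31 days — 12 days to the end of January leaves 18.
18 days into February → February 18, 2038.

February 18, 2038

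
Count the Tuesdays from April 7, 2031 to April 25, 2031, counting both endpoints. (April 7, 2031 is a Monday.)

3

April 7, 2031 is a Monday; the first Tuesday on or after it is April 8, 2031 (1 day later).
From April 8, 2031 to April 25, 2031 is 25 − 8 = 17 days.
17 ÷ 7 = 2 full weeks with remainder 3, so 2 more Tuesdays after the first → 3.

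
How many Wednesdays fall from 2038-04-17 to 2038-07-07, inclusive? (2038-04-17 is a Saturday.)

12

2038-04-17 is a Saturday; the first Wednesday on or after it is 2038-04-21 (4 days later).
From 2038-04-21 to 2038-07-07: 9 + 31 + 30 + 7 = 77 days (rest of April, May, June, July).
77 ÷ 7 = 11 full weeks with remainder 0, so 11 more Wednesdays after the first → 12.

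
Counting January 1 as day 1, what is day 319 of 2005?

2005-11-15

January has 31 days (319 − 31 = 288 remain).
February has 28 days (288 − 28 = 260 remain).
March has 31 days (260 − 31 = 229 remain).
April has 30 days (229 − 30 = 199 remain).
May has 31 days (199 − 31 = 168 remain).
June has 30 days (168 − 30 = 138 remain).
July has 31 days (138 − 31 = 107 remain).
August has 31 days (107 − 31 = 76 remain).
September has 30 days (76 − 30 = 46 remain).
October has 31 days (46 − 31 = 15 remain).
15 into November → November 15.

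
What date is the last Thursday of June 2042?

The first Thursday of June 2042 is June 5.
June 2042 has 30 days. Adding weeks: 5, 12, 19, 26 — the last one ≤ 30 is the 26th.

2042-06-26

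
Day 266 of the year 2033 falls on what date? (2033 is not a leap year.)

2033-09-23

January has 31 days (266 − 31 = 235 remain).
February has 28 days (235 − 28 = 207 remain).
March has 31 days (207 − 31 = 176 remain).
April has 30 days (176 − 30 = 146 remain).
May has 31 days (146 − 31 = 115 remain).
June has 30 days (115 − 30 = 85 remain).
July has 31 days (85 − 31 = 54 remain).
August has 31 days (54 − 31 = 23 remain).
23 into September → September 23.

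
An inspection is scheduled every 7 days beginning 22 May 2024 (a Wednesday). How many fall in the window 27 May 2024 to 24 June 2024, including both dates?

4

Occurrences land 7·i days after 22 May 2024 for i = 0, 1, 2, …
27 May 2024 is 5 days after the start; 5 ÷ 7 = 0 remainder 5; since the remainder is 5, round up to i = 1. First occurrence in the window: #2 on 29 May 2024 (1×7 = 7 days in).
24 June 2024 is 33 days after the start; 33 ÷ 7 = 4 remainder 5. Last occurrence in the window: #5 on 19 June 2024.
Occurrences #2 through #5: 4 in total.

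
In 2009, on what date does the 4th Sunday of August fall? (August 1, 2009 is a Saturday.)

2009-08-23

August 2009 begins on a Saturday, so the first Sunday is August 2 (1 day later).
The 4th Sunday is 3 weeks later: 2 + 21 = 23.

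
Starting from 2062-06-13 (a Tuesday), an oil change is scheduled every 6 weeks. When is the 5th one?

The 5th occurrence is 4 intervals after the first: 4 × 42 = 168 days after 2062-06-13.
June has 30 days — 17 days to the end of June leaves 151.
July has 31 days (120 left).
August has 31 days (89 left).
September has 30 days (59 left).
October has 31 days (28 left).
28 days into November → 2062-11-28.

2062-11-28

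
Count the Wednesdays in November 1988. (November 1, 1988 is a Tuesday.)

November 1, 1988 is a Tuesday; the first Wednesday on or after it is November 2, 1988 (1 day later).
From November 2, 1988 to November 30, 1988 is 30 − 2 = 28 days.
28 ÷ 7 = 4 full weeks with remainder 0, so 4 more Wednesdays after the first → 5.

5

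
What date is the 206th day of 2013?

25 July 2013

January has 31 days (206 − 31 = 175 remain).
February has 28 days (175 − 28 = 147 remain).
March has 31 days (147 − 31 = 116 remain).
April has 30 days (116 − 30 = 86 remain).
May has 31 days (86 − 31 = 55 remain).
June has 30 days (55 − 30 = 25 remain).
25 into July → July 25.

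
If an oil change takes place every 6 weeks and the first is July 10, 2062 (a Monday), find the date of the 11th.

The 11th occurrence is 10 intervals after the first: 10 × 42 = 420 days after July 10, 2062.
July has 31 days — 21 days to the end of July leaves 399.
August has 31 days (368 left).
September has 30 days (338 left).
October has 31 days (307 left).
November has 30 days (277 left).
December has 31 days (246 left).
January has 31 days (215 left).
February has 28 days (187 left).
March has 31 days (156 left).
April has 30 days (126 left).
May has 31 days (95 left).
June has 30 days (65 left).
July has 31 days (34 left).
August has 31 days (3 left).
3 days into September → September 3, 2063.

September 3, 2063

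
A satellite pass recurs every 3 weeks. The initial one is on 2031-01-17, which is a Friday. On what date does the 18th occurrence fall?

The 18th occurrence is 17 intervals after the first: 17 × 21 = 357 days after 2031-01-17.
January has 31 days — 14 days to the end of January leaves 343.
February has 28 days (315 left).
March has 31 days (284 left).
April has 30 days (254 left).
May has 31 days (223 left).
June has 30 days (193 left).
July has 31 days (162 left).
August has 31 days (131 left).
September has 30 days (101 left).
October has 31 days (70 left).
November has 30 days (40 left).
December has 31 days (9 left).
9 days into January → 2032-01-09.

2032-01-09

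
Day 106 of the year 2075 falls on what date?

16 April 2075

January has 31 days (106 − 31 = 75 remain).
February has 28 days (75 − 28 = 47 remain).
March has 31 days (47 − 31 = 16 remain).
16 into April → April 16.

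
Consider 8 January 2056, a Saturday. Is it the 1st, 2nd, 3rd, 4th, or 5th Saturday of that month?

Day 8 falls in week ⌈8/7⌉ of the month.
Days 1–7 hold the 1st Saturday, 8–14 the 2nd, 15–21 the 3rd, 22–28 the 4th, 29–31 the 5th.
8 is in the range for the 2nd.

2nd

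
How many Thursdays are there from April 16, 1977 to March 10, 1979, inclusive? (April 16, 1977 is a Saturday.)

April 16, 1977 is a Saturday; the first Thursday on or after it is April 21, 1977 (5 days later).
From April 21, 1977 to March 10, 1979: 254 + 365 + 69 = 688 days (rest of 1977, 1978, to March 10, 1979 in 1979).
688 ÷ 7 = 98 full weeks with remainder 2, so 98 more Thursdays after the first → 99.

99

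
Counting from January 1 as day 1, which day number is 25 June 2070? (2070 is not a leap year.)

176

Days in months before June: 31 + 28 + 31 + 30 + 31 = 151.
Plus 25 days into June → day 176.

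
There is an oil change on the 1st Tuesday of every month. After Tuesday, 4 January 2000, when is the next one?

January 2000 starts on a Saturday, so its 1st Tuesday is 4 January 2000 (3 days in).
That is not after 4 January 2000, so look at February 2000.
February 2000 starts on a Tuesday, so its 1st Tuesday is 1 February 2000.

1 February 2000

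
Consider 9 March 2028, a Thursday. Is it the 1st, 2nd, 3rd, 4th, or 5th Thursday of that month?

Day 9 falls in week ⌈9/7⌉ of the month.
Days 1–7 hold the 1st Thursday, 8–14 the 2nd, 15–21 the 3rd, 22–28 the 4th, 29–31 the 5th.
9 is in the range for the 2nd.

2nd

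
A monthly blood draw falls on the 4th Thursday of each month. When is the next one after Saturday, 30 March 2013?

25 April 2013

March 2013 starts on a Friday; its first Thursday is the 7th, so the 4th Thursday is the 28th — 28 March 2013.
That is not after 30 March 2013, so look at April 2013.
April 2013 starts on a Monday; its first Thursday is the 4th, so the 4th Thursday is the 25th — 25 April 2013.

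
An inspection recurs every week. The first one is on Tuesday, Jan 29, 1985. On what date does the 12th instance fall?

The 12th occurrence is 11 intervals after the first: 11 × 7 = 77 days after Jan 29, 1985.
Jan has 31 days — 2 days to the end of Jan leaves 75.
Feb has 28 days (47 left).
Mar has 31 days (16 left).
16 days into Apr → Apr 16, 1985.

Apr 16, 1985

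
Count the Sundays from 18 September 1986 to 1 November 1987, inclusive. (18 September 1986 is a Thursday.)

18 September 1986 is a Thursday; the first Sunday on or after it is 21 September 1986 (3 days later).
From 21 September 1986 to 1 November 1987: 101 + 305 = 406 days (rest of 1986, to 1 November 1987 in 1987).
406 ÷ 7 = 58 full weeks with remainder 0, so 58 more Sundays after the first → 59.

59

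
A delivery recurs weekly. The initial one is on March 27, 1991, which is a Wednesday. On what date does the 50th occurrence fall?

March 4, 1992

The 50th occurrence is 49 intervals after the first: 49 × 7 = 343 days after March 27, 1991.
March has 31 days — 4 days to the end of March leaves 339.
April has 30 days (309 left).
May has 31 days (278 left).
June has 30 days (248 left).
July has 31 days (217 left).
August has 31 days (186 left).
September has 30 days (156 left).
October has 31 days (125 left).
November has 30 days (95 left).
December has 31 days (64 left).
January has 31 days (33 left).
February has 29 days (4 left).
4 days into March → March 4, 1992.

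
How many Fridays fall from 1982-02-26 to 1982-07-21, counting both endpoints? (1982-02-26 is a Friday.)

1982-02-26 is a Friday; the first Friday on or after it is 1982-02-26.
From 1982-02-26 to 1982-07-21: 2 + 31 + 30 + 31 + 30 + 21 = 145 days (rest of February, March, April, May, June, July).
145 ÷ 7 = 20 full weeks with remainder 5, so 20 more Fridays after the first → 21.

21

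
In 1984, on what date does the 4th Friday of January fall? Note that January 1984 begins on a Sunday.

1984-01-27

January 1984 begins on a Sunday, so the first Friday is January 6 (5 days later).
The 4th Friday is 3 weeks later: 6 + 21 = 27.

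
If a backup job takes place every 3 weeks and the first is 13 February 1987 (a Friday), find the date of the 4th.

The 4th occurrence is 3 intervals after the first: 3 × 21 = 63 days after 13 February 1987.
February has 28 days — 15 days to the end of February leaves 48.
March has 31 days (17 left).
17 days into April → 17 April 1987.

17 April 1987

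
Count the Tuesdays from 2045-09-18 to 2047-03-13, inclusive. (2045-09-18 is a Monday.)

2045-09-18 is a Monday; the first Tuesday on or after it is 2045-09-19 (1 day later).
From 2045-09-19 to 2047-03-13: 103 + 365 + 72 = 540 days (rest of 2045, 2046, to 2047-03-13 in 2047).
540 ÷ 7 = 77 full weeks with remainder 1, so 77 more Tuesdays after the first → 78.

78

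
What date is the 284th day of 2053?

January has 31 days (284 − 31 = 253 remain).
February has 28 days (253 − 28 = 225 remain).
March has 31 days (225 − 31 = 194 remain).
April has 30 days (194 − 30 = 164 remain).
May has 31 days (164 − 31 = 133 remain).
June has 30 days (133 − 30 = 103 remain).
July has 31 days (103 − 31 = 72 remain).
August has 31 days (72 − 31 = 41 remain).
September has 30 days (41 − 30 = 11 remain).
11 into October → October 11.

11 October 2053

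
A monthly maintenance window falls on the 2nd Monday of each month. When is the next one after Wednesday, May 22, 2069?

May 2069 starts on a Wednesday; its first Monday is the 6th, so the 2nd Monday is the 13th — May 13, 2069.
That is not after May 22, 2069, so look at Jun 2069.
Jun 2069 starts on a Saturday; its first Monday is the 3rd, so the 2nd Monday is the 10th — Jun 10, 2069.

Jun 10, 2069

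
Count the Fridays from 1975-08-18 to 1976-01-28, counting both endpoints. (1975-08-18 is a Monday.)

23

1975-08-18 is a Monday; the first Friday on or after it is 1975-08-22 (4 days later).
From 1975-08-22 to 1976-01-28: 9 + 30 + 31 + 30 + 31 + 28 = 159 days (rest of August, September, October, November, December, January).
159 ÷ 7 = 22 full weeks with remainder 5, so 22 more Fridays after the first → 23.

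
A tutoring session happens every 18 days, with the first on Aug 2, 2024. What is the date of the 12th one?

The 12th occurrence is 11 intervals after the first: 11 × 18 = 198 days after Aug 2, 2024.
Aug has 31 days — 29 days to the end of Aug leaves 169.
Sep has 30 days (139 left).
Oct has 31 days (108 left).
Nov has 30 days (78 left).
Dec has 31 days (47 left).
Jan has 31 days (16 left).
16 days into Feb → Feb 16, 2025.

Feb 16, 2025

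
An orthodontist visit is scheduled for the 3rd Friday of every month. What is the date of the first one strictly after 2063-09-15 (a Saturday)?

September 2063 starts on a Saturday; its first Friday is the 7th, so the 3rd Friday is the 21st — 2063-09-21.
2063-09-21 is after 2063-09-15, so that is the next one.

2063-09-21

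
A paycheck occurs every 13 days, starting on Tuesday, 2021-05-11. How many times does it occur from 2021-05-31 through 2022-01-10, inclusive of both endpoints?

Occurrences land 13·i days after 2021-05-11 for i = 0, 1, 2, …
2021-05-31 is 20 days after the start; 20 ÷ 13 = 1 remainder 7; since the remainder is 7, round up to i = 2. First occurrence in the window: #3 on 2021-06-06 (2×13 = 26 days in).
2022-01-10 is 244 days after the start; 244 ÷ 13 = 18 remainder 10. Last occurrence in the window: #19 on 2021-12-31.
Occurrences #3 through #19: 17 in total.

17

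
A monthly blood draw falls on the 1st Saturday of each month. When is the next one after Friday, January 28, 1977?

January 1977 starts on a Saturday, so its 1st Saturday is January 1, 1977.
That is not after January 28, 1977, so look at February 1977.
February 1977 starts on a Tuesday, so its 1st Saturday is February 5, 1977 (4 days in).

February 5, 1977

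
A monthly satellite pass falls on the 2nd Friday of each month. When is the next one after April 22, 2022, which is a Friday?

May 13, 2022

April 2022 starts on a Friday; its first Friday is the 1st, so the 2nd Friday is the 8th — April 8, 2022.
That is not after April 22, 2022, so look at May 2022.
May 2022 starts on a Sunday; its first Friday is the 6th, so the 2nd Friday is the 13th — May 13, 2022.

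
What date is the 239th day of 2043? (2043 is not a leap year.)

January has 31 days (239 − 31 = 208 remain).
February has 28 days (208 − 28 = 180 remain).
March has 31 days (180 − 31 = 149 remain).
April has 30 days (149 − 30 = 119 remain).
May has 31 days (119 − 31 = 88 remain).
June has 30 days (88 − 30 = 58 remain).
July has 31 days (58 − 31 = 27 remain).
27 into August → August 27.

August 27, 2043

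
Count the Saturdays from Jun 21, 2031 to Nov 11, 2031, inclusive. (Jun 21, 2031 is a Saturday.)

Jun 21, 2031 is a Saturday; the first Saturday on or after it is Jun 21, 2031.
From Jun 21, 2031 to Nov 11, 2031: 9 + 31 + 31 + 30 + 31 + 11 = 143 days (rest of Jun, Jul, Aug, Sep, Oct, Nov).
143 ÷ 7 = 20 full weeks with remainder 3, so 20 more Saturdays after the first → 21.

21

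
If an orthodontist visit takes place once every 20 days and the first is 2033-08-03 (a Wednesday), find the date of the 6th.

The 6th occurrence is 5 intervals after the first: 5 × 20 = 100 days after 2033-08-03.
August has 31 days — 28 days to the end of August leaves 72.
September has 30 days (42 left).
October has 31 days (11 left).
11 days into November → 2033-11-11.

2033-11-11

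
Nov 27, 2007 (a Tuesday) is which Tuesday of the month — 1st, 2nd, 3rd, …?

4th

Day 27 falls in week ⌈27/7⌉ of the month.
Days 1–7 hold the 1st Tuesday, 8–14 the 2nd, 15–21 the 3rd, 22–28 the 4th, 29–31 the 5th.
27 is in the range for the 4th.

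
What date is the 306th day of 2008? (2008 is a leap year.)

January has 31 days (306 − 31 = 275 remain).
February has 29 days (275 − 29 = 246 remain).
March has 31 days (246 − 31 = 215 remain).
April has 30 days (215 − 30 = 185 remain).
May has 31 days (185 − 31 = 154 remain).
June has 30 days (154 − 30 = 124 remain).
July has 31 days (124 − 31 = 93 remain).
August has 31 days (93 − 31 = 62 remain).
September has 30 days (62 − 30 = 32 remain).
October has 31 days (32 − 31 = 1 remain).
1 into November → November 1.

November 1, 2008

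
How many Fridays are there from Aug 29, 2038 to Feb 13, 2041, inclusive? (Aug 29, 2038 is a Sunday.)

Aug 29, 2038 is a Sunday; the first Friday on or after it is Sep 3, 2038 (5 days later).
From Sep 3, 2038 to Feb 13, 2041: 119 + 365 + 366 + 44 = 894 days (rest of 2038, 2039, 2040, to Feb 13, 2041 in 2041).
894 ÷ 7 = 127 full weeks with remainder 5, so 127 more Fridays after the first → 128.

128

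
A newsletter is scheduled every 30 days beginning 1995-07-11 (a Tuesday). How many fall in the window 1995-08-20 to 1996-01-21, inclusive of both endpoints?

5

Occurrences land 30·i days after 1995-07-11 for i = 0, 1, 2, …
1995-08-20 is 40 days after the start; 40 ÷ 30 = 1 remainder 10; since the remainder is 10, round up to i = 2. First occurrence in the window: #3 on 1995-09-09 (2×30 = 60 days in).
1996-01-21 is 194 days after the start; 194 ÷ 30 = 6 remainder 14. Last occurrence in the window: #7 on 1996-01-07.
Occurrences #3 through #7: 5 in total.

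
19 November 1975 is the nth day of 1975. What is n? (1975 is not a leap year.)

Days in months before November: 31 + 28 + 31 + 30 + 31 + 30 + 31 + 31 + 30 + 31 = 304.
Plus 19 days into November → day 323.

323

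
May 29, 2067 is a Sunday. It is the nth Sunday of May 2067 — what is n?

Day 29 falls in week ⌈29/7⌉ of the month.
Days 1–7 hold the 1st Sunday, 8–14 the 2nd, 15–21 the 3rd, 22–28 the 4th, 29–31 the 5th.
29 is in the range for the 5th.

5th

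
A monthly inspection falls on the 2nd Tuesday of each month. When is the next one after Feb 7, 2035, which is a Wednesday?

Feb 13, 2035

Feb 2035 starts on a Thursday; its first Tuesday is the 6th, so the 2nd Tuesday is the 13th — Feb 13, 2035.
Feb 13, 2035 is after Feb 7, 2035, so that is the next one.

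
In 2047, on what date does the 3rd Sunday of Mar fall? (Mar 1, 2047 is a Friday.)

Mar 17, 2047

Mar 2047 begins on a Friday, so the first Sunday is Mar 3 (2 days later).
The 3rd Sunday is 2 weeks later: 3 + 14 = 17.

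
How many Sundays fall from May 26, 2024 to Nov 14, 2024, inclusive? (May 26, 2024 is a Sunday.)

May 26, 2024 is a Sunday; the first Sunday on or after it is May 26, 2024.
From May 26, 2024 to Nov 14, 2024: 5 + 30 + 31 + 31 + 30 + 31 + 14 = 172 days (rest of May, Jun, Jul, Aug, Sep, Oct, Nov).
172 ÷ 7 = 24 full weeks with remainder 4, so 24 more Sundays after the first → 25.

25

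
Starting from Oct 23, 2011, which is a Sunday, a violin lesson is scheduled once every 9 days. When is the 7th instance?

The 7th occurrence is 6 intervals after the first: 6 × 9 = 54 days after Oct 23, 2011.
Oct has 31 days — 8 days to the end of Oct leaves 46.
Nov has 30 days (16 left).
16 days into Dec → Dec 16, 2011.

Dec 16, 2011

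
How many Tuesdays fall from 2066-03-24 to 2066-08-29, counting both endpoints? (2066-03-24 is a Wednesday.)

22

2066-03-24 is a Wednesday; the first Tuesday on or after it is 2066-03-30 (6 days later).
From 2066-03-30 to 2066-08-29: 1 + 30 + 31 + 30 + 31 + 29 = 152 days (rest of March, April, May, June, July, August).
152 ÷ 7 = 21 full weeks with remainder 5, so 21 more Tuesdays after the first → 22.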